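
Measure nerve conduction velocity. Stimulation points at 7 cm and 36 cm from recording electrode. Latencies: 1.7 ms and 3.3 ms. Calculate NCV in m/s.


Distance = (36 - 7) / 100 = 0.29 m
dt = (3.3 - 1.7) / 1000 = 0.0016 s
NCV = dist / dt = 181.2 m/s


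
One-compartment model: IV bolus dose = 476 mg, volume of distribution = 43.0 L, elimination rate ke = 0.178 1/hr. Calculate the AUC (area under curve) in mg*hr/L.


C0 = Dose/Vd = 476/43.0 = 11.0698 mg/L
AUC = C0/ke = 11.0698/0.178
AUC = 62.19 mg*hr/L


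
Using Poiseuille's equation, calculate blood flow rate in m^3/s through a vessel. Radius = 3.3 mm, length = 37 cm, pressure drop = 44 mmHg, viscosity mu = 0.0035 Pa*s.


Q = pi*r^4*dP / (8*mu*L)
r = 0.0033 m, L = 0.37 m
dP = 44 mmHg = 5866.168 Pa
Q = 2.1096e-04 m^3/s


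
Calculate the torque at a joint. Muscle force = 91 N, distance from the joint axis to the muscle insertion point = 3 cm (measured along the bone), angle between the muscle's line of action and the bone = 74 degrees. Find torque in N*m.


Torque = F * d * sin(theta)   (moment arm = d*sin(theta))
d = 3 cm = 0.03 m
Torque = 91 * 0.03 * sin(74)
Torque = 2.624 N*m


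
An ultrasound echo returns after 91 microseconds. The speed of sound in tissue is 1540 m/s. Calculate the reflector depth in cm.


depth = c * t / 2
t = 91 us = 9.1000e-05 s
depth = 1540 * 9.1000e-05 / 2
depth = 0.07007 m = 7.007 cm


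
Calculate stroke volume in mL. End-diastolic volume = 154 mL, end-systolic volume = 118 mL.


SV = EDV - ESV
SV = 154 - 118
SV = 36 mL


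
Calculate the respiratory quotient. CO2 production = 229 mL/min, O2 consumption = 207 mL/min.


RQ = VCO2 / VO2
RQ = 229 / 207
RQ = 1.106


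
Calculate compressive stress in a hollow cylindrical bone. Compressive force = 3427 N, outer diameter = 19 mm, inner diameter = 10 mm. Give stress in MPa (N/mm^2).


A = pi*(r_o^2 - r_i^2)
r_o = 9.5 mm, r_i = 5 mm
A = 204.989 mm^2
sigma = F/A = 3427 / 204.989
sigma = 16.72 MPa


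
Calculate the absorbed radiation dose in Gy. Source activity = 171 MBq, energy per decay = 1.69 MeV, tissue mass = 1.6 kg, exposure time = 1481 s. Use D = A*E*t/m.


A = 171 MBq = 1.7100e+08 Bq
E = 1.69 MeV = 2.70738e-13 J
D = A*E*t/m = 1.7100e+08*2.70738e-13*1481/1.6
D = 0.04285 Gy


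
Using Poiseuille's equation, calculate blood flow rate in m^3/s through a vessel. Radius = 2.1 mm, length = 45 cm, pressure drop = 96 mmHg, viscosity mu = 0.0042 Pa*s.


Q = pi*r^4*dP / (8*mu*L)
r = 0.0021 m, L = 0.45 m
dP = 96 mmHg = 12798.912 Pa
Q = 5.1719e-05 m^3/s


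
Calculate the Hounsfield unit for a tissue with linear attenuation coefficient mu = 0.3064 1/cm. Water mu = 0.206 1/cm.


HU = ((mu_tissue - mu_water) / mu_water) * 1000
HU = ((0.3064 - 0.206) / 0.206) * 1000
HU = 487.4


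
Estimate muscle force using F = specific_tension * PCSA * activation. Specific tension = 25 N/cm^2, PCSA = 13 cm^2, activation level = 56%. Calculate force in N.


F = sigma * PCSA * activation
F = 25 * 13 * 0.56
F = 182 N


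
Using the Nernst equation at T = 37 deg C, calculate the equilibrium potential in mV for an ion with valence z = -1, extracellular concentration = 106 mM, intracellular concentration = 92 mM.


E = (RT/(zF)) * ln(C_out/C_in)
T = 37 + 273.15 = 310.15 K
E = (8.314 * 310.15 / (-1 * 96485)) * ln(106/92)
E = -3.786 mV


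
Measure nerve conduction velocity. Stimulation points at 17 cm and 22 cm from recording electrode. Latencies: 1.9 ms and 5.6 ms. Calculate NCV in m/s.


Distance = (22 - 17) / 100 = 0.05 m
dt = (5.6 - 1.9) / 1000 = 0.0037 s
NCV = dist / dt = 13.51 m/s


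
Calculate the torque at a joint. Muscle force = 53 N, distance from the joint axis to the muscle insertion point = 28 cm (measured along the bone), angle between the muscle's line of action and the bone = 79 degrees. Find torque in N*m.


Torque = F * d * sin(theta)   (moment arm = d*sin(theta))
d = 28 cm = 0.28 m
Torque = 53 * 0.28 * sin(79)
Torque = 14.57 N*m


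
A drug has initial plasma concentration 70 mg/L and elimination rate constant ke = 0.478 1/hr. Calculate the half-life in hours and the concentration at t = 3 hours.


t_half = ln(2) / ke = 0.693147 / 0.478 = 1.45 hr
C(t) = C0 * exp(-ke*t) = 70 * exp(-0.478*3)
C(3) = 16.68 mg/L


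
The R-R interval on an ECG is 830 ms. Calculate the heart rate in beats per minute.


HR = 60 / RR_interval(s)
RR = 830 ms = 0.83 s
HR = 60 / 0.83 = 72.29 bpm


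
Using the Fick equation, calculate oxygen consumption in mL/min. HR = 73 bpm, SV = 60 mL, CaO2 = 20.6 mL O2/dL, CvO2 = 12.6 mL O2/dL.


CO = HR*SV = 73*60/1000 = 4.38 L/min
a-v O2 diff = 20.6 - 12.6 = 8 mL/dL
VO2 = CO * (CaO2-CvO2) * 10 dL/L
VO2 = 4.38 * 8 * 10
VO2 = 350.4 mL/min


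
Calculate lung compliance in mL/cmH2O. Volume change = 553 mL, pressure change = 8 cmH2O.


C = dV / dP
C = 553 / 8
C = 69.12 mL/cmH2O


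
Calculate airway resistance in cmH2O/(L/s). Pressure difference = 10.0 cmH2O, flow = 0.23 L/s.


R = dP / flow
R = 10.0 / 0.23
R = 43.48 cmH2O/(L/s)


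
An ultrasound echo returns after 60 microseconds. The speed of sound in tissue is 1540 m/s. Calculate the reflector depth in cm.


depth = c * t / 2
t = 60 us = 6.0000e-05 s
depth = 1540 * 6.0000e-05 / 2
depth = 0.0462 m = 4.62 cm


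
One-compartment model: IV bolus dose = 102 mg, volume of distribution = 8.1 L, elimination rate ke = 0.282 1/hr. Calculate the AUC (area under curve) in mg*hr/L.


C0 = Dose/Vd = 102/8.1 = 12.5926 mg/L
AUC = C0/ke = 12.5926/0.282
AUC = 44.65 mg*hr/L


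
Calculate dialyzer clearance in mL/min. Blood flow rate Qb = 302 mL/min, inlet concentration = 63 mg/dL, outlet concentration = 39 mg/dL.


K = Qb * (Cb_in - Cb_out) / Cb_in
K = 302 * (63 - 39) / 63
K = 115 mL/min


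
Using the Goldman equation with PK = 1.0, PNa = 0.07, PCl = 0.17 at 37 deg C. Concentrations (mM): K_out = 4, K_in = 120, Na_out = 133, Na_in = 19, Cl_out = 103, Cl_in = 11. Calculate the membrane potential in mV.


Vm = (RT/F)*ln((PK*Ko + PNa*Nao + PCl*Cli)/(PK*Ki + PNa*Nai + PCl*Clo))
Numer = 15.18, Denom = 138.84
Vm = -59.15 mV


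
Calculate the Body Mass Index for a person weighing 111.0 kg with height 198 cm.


BMI = weight / height^2
height = 198 cm = 1.98 m
BMI = 111.0 / 1.98^2
BMI = 28.31 kg/m^2


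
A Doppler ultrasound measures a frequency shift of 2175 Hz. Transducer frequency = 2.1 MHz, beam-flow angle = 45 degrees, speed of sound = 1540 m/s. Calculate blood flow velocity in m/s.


v = fd * c / (2 * f0 * cos(theta))
v = 2175 * 1540 / (2 * 2.1000e+06 * cos(45))
v = 1.128 m/s


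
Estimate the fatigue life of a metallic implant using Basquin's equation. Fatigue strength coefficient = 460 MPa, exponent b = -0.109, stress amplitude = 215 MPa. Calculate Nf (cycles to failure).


sigma_a = sigma_f' * (2Nf)^b
2Nf = (sigma_a/sigma_f')^(1/b)
2Nf = (215/460)^(1/-0.109)
2Nf = 1072.6374
Nf = 536.3


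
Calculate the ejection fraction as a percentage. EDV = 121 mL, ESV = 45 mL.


SV = EDV - ESV = 121 - 45 = 76 mL
EF = SV/EDV * 100 = 76/121 * 100
EF = 62.81%


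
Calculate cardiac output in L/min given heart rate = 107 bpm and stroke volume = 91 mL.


CO = HR * SV
CO = 107 * 91 / 1000
CO = 9.737 L/min


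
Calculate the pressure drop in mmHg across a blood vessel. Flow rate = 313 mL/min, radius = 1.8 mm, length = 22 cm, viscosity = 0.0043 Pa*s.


dP = 8*mu*L*Q / (pi*r^4)
Q = 313 mL/min = 5.21667e-06 m^3/s
dP = 1197.11 Pa = 1197.11 / 133.322 mmHg = 8.979 mmHg


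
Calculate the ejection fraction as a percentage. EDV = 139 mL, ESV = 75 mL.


SV = EDV - ESV = 139 - 75 = 64 mL
EF = SV/EDV * 100 = 64/139 * 100
EF = 46.04%


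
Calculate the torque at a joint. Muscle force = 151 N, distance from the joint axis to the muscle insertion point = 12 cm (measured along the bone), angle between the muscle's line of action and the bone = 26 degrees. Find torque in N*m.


Torque = F * d * sin(theta)   (moment arm = d*sin(theta))
d = 12 cm = 0.12 m
Torque = 151 * 0.12 * sin(26)
Torque = 7.943 N*m


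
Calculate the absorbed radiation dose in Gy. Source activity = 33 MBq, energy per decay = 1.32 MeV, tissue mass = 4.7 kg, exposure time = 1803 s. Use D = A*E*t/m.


A = 33 MBq = 3.3000e+07 Bq
E = 1.32 MeV = 2.11464e-13 J
D = A*E*t/m = 3.3000e+07*2.11464e-13*1803/4.7
D = 0.002677 Gy


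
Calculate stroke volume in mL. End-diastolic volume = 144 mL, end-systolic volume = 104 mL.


SV = EDV - ESV
SV = 144 - 104
SV = 40 mL


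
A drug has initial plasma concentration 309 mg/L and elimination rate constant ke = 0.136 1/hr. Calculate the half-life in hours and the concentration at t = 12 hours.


t_half = ln(2) / ke = 0.693147 / 0.136 = 5.097 hr
C(t) = C0 * exp(-ke*t) = 309 * exp(-0.136*12)
C(12) = 60.42 mg/L


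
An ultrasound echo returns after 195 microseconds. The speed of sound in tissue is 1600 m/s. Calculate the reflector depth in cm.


depth = c * t / 2
t = 195 us = 1.9500e-04 s
depth = 1600 * 1.9500e-04 / 2
depth = 0.156 m = 15.6 cm


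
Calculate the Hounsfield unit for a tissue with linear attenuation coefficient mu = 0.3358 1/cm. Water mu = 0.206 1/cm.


HU = ((mu_tissue - mu_water) / mu_water) * 1000
HU = ((0.3358 - 0.206) / 0.206) * 1000
HU = 630.1


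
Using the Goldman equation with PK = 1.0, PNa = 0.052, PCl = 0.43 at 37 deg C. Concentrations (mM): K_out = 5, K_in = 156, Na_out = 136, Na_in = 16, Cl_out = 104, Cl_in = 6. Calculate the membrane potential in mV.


Vm = (RT/F)*ln((PK*Ko + PNa*Nao + PCl*Cli)/(PK*Ki + PNa*Nai + PCl*Clo))
Numer = 14.652, Denom = 201.552
Vm = -70.06 mV


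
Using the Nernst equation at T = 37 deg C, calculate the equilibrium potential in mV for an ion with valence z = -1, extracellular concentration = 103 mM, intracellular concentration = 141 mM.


E = (RT/(zF)) * ln(C_out/C_in)
T = 37 + 273.15 = 310.15 K
E = (8.314 * 310.15 / (-1 * 96485)) * ln(103/141)
E = 8.393 mV


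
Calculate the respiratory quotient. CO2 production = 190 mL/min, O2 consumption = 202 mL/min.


RQ = VCO2 / VO2
RQ = 190 / 202
RQ = 0.9406


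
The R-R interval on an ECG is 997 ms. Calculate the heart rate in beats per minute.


HR = 60 / RR_interval(s)
RR = 997 ms = 0.997 s
HR = 60 / 0.997 = 60.18 bpm


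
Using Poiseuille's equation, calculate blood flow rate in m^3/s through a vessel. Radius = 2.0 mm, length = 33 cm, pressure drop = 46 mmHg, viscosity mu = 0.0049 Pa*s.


Q = pi*r^4*dP / (8*mu*L)
r = 0.002 m, L = 0.33 m
dP = 46 mmHg = 6132.812 Pa
Q = 2.3830e-05 m^3/s


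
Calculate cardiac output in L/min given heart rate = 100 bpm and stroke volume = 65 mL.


CO = HR * SV
CO = 100 * 65 / 1000
CO = 6.5 L/min


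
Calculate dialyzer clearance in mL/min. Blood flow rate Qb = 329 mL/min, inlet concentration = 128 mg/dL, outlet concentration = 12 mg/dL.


K = Qb * (Cb_in - Cb_out) / Cb_in
K = 329 * (128 - 12) / 128
K = 298.2 mL/min


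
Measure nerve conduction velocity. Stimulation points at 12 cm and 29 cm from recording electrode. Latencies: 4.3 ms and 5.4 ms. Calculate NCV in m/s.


Distance = (29 - 12) / 100 = 0.17 m
dt = (5.4 - 4.3) / 1000 = 0.0011 s
NCV = dist / dt = 154.5 m/s


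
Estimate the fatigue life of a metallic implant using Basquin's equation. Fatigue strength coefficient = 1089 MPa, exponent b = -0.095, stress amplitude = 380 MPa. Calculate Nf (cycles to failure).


sigma_a = sigma_f' * (2Nf)^b
2Nf = (sigma_a/sigma_f')^(1/b)
2Nf = (380/1089)^(1/-0.095)
2Nf = 65027.599
Nf = 3.251e+04


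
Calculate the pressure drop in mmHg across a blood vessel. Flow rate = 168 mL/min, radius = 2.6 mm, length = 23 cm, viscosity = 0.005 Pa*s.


dP = 8*mu*L*Q / (pi*r^4)
Q = 168 mL/min = 2.8e-06 m^3/s
dP = 179.433 Pa = 179.433 / 133.322 mmHg = 1.346 mmHg


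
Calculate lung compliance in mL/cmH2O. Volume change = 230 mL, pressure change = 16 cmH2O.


C = dV / dP
C = 230 / 16
C = 14.38 mL/cmH2O


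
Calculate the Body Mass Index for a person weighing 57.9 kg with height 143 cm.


BMI = weight / height^2
height = 143 cm = 1.43 m
BMI = 57.9 / 1.43^2
BMI = 28.31 kg/m^2


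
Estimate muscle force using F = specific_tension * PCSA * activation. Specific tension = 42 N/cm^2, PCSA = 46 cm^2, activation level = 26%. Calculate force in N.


F = sigma * PCSA * activation
F = 42 * 46 * 0.26
F = 502.3 N


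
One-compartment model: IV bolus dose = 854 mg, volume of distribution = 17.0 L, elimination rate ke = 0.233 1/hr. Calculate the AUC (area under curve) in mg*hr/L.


C0 = Dose/Vd = 854/17.0 = 50.2353 mg/L
AUC = C0/ke = 50.2353/0.233
AUC = 215.6 mg*hr/L


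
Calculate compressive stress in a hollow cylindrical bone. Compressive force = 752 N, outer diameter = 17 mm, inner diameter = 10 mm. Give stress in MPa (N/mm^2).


A = pi*(r_o^2 - r_i^2)
r_o = 8.5 mm, r_i = 5 mm
A = 148.44 mm^2
sigma = F/A = 752 / 148.44
sigma = 5.066 MPa


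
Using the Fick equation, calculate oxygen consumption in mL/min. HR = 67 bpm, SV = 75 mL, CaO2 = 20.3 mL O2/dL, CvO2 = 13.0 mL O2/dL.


CO = HR*SV = 67*75/1000 = 5.025 L/min
a-v O2 diff = 20.3 - 13.0 = 7.3 mL/dL
VO2 = CO * (CaO2-CvO2) * 10 dL/L
VO2 = 5.025 * 7.3 * 10
VO2 = 366.8 mL/min


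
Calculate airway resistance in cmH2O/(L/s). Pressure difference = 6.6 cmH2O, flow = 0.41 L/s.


R = dP / flow
R = 6.6 / 0.41
R = 16.1 cmH2O/(L/s)


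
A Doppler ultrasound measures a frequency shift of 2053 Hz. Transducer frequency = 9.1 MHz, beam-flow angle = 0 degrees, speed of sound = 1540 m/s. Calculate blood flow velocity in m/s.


v = fd * c / (2 * f0 * cos(theta))
v = 2053 * 1540 / (2 * 9.1000e+06 * cos(0))
v = 0.1737 m/s


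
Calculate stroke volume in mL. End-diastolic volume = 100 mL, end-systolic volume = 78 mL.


SV = EDV - ESV
SV = 100 - 78
SV = 22 mL


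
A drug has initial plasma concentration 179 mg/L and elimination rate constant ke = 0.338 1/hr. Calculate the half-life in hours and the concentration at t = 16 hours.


t_half = ln(2) / ke = 0.693147 / 0.338 = 2.051 hr
C(t) = C0 * exp(-ke*t) = 179 * exp(-0.338*16)
C(16) = 0.802 mg/L


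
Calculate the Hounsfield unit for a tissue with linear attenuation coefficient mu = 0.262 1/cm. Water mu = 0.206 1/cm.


HU = ((mu_tissue - mu_water) / mu_water) * 1000
HU = ((0.262 - 0.206) / 0.206) * 1000
HU = 271.8


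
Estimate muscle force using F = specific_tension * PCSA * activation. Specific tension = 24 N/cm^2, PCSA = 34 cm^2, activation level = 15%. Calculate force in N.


F = sigma * PCSA * activation
F = 24 * 34 * 0.15
F = 122.4 N


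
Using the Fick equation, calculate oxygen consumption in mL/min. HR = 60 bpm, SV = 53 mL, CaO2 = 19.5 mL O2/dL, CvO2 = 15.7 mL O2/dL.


CO = HR*SV = 60*53/1000 = 3.18 L/min
a-v O2 diff = 19.5 - 15.7 = 3.8 mL/dL
VO2 = CO * (CaO2-CvO2) * 10 dL/L
VO2 = 3.18 * 3.8 * 10
VO2 = 120.8 mL/min


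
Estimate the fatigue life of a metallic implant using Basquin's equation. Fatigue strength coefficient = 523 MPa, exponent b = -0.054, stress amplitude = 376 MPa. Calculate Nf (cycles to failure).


sigma_a = sigma_f' * (2Nf)^b
2Nf = (sigma_a/sigma_f')^(1/b)
2Nf = (376/523)^(1/-0.054)
2Nf = 450.77526
Nf = 225.4


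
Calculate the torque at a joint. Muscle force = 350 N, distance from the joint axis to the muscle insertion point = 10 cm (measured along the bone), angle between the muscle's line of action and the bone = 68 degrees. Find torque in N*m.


Torque = F * d * sin(theta)   (moment arm = d*sin(theta))
d = 10 cm = 0.1 m
Torque = 350 * 0.1 * sin(68)
Torque = 32.45 N*m


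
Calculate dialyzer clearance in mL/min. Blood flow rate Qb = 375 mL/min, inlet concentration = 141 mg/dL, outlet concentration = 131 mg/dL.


K = Qb * (Cb_in - Cb_out) / Cb_in
K = 375 * (141 - 131) / 141
K = 26.6 mL/min


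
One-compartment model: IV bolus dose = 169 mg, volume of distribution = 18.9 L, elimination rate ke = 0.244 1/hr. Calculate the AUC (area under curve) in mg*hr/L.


C0 = Dose/Vd = 169/18.9 = 8.9418 mg/L
AUC = C0/ke = 8.9418/0.244
AUC = 36.65 mg*hr/L


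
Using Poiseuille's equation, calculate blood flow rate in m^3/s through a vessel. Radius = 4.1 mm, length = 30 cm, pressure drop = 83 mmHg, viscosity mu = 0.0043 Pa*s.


Q = pi*r^4*dP / (8*mu*L)
r = 0.0041 m, L = 0.3 m
dP = 83 mmHg = 11065.726 Pa
Q = 9.5189e-04 m^3/s


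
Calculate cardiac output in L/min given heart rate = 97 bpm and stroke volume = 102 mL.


CO = HR * SV
CO = 97 * 102 / 1000
CO = 9.894 L/min


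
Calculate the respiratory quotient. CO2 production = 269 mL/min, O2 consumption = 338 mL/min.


RQ = VCO2 / VO2
RQ = 269 / 338
RQ = 0.7959


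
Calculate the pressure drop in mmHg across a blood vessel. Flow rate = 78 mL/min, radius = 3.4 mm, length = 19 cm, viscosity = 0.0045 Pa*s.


dP = 8*mu*L*Q / (pi*r^4)
Q = 78 mL/min = 1.3e-06 m^3/s
dP = 21.1804 Pa = 21.1804 / 133.322 mmHg = 0.1589 mmHg


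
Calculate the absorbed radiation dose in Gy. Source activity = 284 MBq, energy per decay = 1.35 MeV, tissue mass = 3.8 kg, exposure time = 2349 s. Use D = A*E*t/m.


A = 284 MBq = 2.8400e+08 Bq
E = 1.35 MeV = 2.1627e-13 J
D = A*E*t/m = 2.8400e+08*2.1627e-13*2349/3.8
D = 0.03797 Gy


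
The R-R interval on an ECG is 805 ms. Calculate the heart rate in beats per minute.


HR = 60 / RR_interval(s)
RR = 805 ms = 0.805 s
HR = 60 / 0.805 = 74.53 bpm


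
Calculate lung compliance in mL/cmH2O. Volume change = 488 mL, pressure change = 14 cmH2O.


C = dV / dP
C = 488 / 14
C = 34.86 mL/cmH2O


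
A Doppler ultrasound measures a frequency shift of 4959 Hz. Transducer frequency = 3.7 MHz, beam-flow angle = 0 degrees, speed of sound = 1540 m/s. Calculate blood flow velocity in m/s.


v = fd * c / (2 * f0 * cos(theta))
v = 4959 * 1540 / (2 * 3.7000e+06 * cos(0))
v = 1.032 m/s


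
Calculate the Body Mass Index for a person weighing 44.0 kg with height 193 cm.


BMI = weight / height^2
height = 193 cm = 1.93 m
BMI = 44.0 / 1.93^2
BMI = 11.81 kg/m^2


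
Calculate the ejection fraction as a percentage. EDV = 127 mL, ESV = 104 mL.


SV = EDV - ESV = 127 - 104 = 23 mL
EF = SV/EDV * 100 = 23/127 * 100
EF = 18.11%


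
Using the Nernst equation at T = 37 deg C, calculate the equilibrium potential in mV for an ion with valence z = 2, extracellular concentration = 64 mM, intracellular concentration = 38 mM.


E = (RT/(zF)) * ln(C_out/C_in)
T = 37 + 273.15 = 310.15 K
E = (8.314 * 310.15 / (2 * 96485)) * ln(64/38)
E = 6.966 mV


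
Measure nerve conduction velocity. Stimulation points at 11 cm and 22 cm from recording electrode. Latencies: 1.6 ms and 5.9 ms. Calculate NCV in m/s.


Distance = (22 - 11) / 100 = 0.11 m
dt = (5.9 - 1.6) / 1000 = 0.0043 s
NCV = dist / dt = 25.58 m/s


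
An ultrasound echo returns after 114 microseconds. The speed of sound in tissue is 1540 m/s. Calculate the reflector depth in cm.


depth = c * t / 2
t = 114 us = 1.1400e-04 s
depth = 1540 * 1.1400e-04 / 2
depth = 0.08778 m = 8.778 cm


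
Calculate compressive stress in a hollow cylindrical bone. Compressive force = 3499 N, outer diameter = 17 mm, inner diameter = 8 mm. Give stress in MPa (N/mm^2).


A = pi*(r_o^2 - r_i^2)
r_o = 8.5 mm, r_i = 4 mm
A = 176.715 mm^2
sigma = F/A = 3499 / 176.715
sigma = 19.8 MPa


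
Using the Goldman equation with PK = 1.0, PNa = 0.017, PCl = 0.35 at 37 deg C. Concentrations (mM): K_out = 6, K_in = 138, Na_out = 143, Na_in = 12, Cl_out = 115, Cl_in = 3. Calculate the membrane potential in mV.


Vm = (RT/F)*ln((PK*Ko + PNa*Nao + PCl*Cli)/(PK*Ki + PNa*Nai + PCl*Clo))
Numer = 9.481, Denom = 178.454
Vm = -78.44 mV


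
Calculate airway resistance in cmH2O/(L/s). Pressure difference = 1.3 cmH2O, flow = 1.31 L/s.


R = dP / flow
R = 1.3 / 1.31
R = 0.9924 cmH2O/(L/s)


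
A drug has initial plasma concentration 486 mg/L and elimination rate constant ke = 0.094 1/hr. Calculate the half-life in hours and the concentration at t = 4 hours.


t_half = ln(2) / ke = 0.693147 / 0.094 = 7.374 hr
C(t) = C0 * exp(-ke*t) = 486 * exp(-0.094*4)
C(4) = 333.7 mg/L


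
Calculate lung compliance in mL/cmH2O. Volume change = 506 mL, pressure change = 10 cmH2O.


C = dV / dP
C = 506 / 10
C = 50.6 mL/cmH2O


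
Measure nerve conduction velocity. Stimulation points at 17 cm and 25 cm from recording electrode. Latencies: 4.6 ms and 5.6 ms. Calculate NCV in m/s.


Distance = (25 - 17) / 100 = 0.08 m
dt = (5.6 - 4.6) / 1000 = 0.001 s
NCV = dist / dt = 80 m/s


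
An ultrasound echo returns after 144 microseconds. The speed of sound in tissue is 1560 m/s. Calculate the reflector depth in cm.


depth = c * t / 2
t = 144 us = 1.4400e-04 s
depth = 1560 * 1.4400e-04 / 2
depth = 0.11232 m = 11.232 cm


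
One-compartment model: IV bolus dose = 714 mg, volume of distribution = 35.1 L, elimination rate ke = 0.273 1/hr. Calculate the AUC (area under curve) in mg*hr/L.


C0 = Dose/Vd = 714/35.1 = 20.3419 mg/L
AUC = C0/ke = 20.3419/0.273
AUC = 74.51 mg*hr/L


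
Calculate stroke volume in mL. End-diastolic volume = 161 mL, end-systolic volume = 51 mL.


SV = EDV - ESV
SV = 161 - 51
SV = 110 mL


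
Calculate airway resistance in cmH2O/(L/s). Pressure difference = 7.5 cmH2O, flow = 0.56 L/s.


R = dP / flow
R = 7.5 / 0.56
R = 13.39 cmH2O/(L/s)


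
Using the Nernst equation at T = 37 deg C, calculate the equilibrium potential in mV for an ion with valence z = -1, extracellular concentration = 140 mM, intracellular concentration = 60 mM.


E = (RT/(zF)) * ln(C_out/C_in)
T = 37 + 273.15 = 310.15 K
E = (8.314 * 310.15 / (-1 * 96485)) * ln(140/60)
E = -22.64 mV


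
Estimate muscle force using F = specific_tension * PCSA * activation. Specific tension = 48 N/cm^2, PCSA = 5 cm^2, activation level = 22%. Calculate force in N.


F = sigma * PCSA * activation
F = 48 * 5 * 0.22
F = 52.8 N


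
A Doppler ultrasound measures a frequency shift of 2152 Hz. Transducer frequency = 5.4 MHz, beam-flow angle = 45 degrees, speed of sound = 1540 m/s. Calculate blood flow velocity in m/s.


v = fd * c / (2 * f0 * cos(theta))
v = 2152 * 1540 / (2 * 5.4000e+06 * cos(45))
v = 0.434 m/s


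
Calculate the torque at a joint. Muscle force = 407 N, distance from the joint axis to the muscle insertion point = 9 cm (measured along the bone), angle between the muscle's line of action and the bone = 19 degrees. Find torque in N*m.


Torque = F * d * sin(theta)   (moment arm = d*sin(theta))
d = 9 cm = 0.09 m
Torque = 407 * 0.09 * sin(19)
Torque = 11.93 N*m


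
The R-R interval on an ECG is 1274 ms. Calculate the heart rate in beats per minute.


HR = 60 / RR_interval(s)
RR = 1274 ms = 1.274 s
HR = 60 / 1.274 = 47.1 bpm


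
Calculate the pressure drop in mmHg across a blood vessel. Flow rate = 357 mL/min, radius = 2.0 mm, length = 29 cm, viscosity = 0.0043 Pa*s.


dP = 8*mu*L*Q / (pi*r^4)
Q = 357 mL/min = 5.95e-06 m^3/s
dP = 1180.87 Pa = 1180.87 / 133.322 mmHg = 8.857 mmHg


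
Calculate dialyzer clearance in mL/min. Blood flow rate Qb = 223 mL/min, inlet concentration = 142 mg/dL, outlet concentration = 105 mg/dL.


K = Qb * (Cb_in - Cb_out) / Cb_in
K = 223 * (142 - 105) / 142
K = 58.11 mL/min


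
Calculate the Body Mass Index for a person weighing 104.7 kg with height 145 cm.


BMI = weight / height^2
height = 145 cm = 1.45 m
BMI = 104.7 / 1.45^2
BMI = 49.8 kg/m^2


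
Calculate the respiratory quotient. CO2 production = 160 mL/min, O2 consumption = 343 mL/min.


RQ = VCO2 / VO2
RQ = 160 / 343
RQ = 0.4665


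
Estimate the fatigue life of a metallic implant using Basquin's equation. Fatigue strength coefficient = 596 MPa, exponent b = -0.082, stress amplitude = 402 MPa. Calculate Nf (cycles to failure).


sigma_a = sigma_f' * (2Nf)^b
2Nf = (sigma_a/sigma_f')^(1/b)
2Nf = (402/596)^(1/-0.082)
2Nf = 121.79018
Nf = 60.9


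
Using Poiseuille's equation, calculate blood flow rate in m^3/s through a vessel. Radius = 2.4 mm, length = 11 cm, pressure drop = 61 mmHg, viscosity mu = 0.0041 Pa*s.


Q = pi*r^4*dP / (8*mu*L)
r = 0.0024 m, L = 0.11 m
dP = 61 mmHg = 8132.642 Pa
Q = 2.3494e-04 m^3/s


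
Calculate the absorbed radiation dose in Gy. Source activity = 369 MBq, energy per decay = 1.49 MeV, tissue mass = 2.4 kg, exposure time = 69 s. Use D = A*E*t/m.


A = 369 MBq = 3.6900e+08 Bq
E = 1.49 MeV = 2.38698e-13 J
D = A*E*t/m = 3.6900e+08*2.38698e-13*69/2.4
D = 0.002532 Gy


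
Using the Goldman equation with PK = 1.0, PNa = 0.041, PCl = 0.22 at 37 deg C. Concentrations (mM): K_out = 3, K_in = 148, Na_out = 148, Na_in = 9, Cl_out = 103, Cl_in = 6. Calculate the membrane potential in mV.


Vm = (RT/F)*ln((PK*Ko + PNa*Nao + PCl*Cli)/(PK*Ki + PNa*Nai + PCl*Clo))
Numer = 10.388, Denom = 171.029
Vm = -74.86 mV


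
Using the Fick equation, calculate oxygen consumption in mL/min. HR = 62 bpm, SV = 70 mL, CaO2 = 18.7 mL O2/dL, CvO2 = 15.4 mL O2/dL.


CO = HR*SV = 62*70/1000 = 4.34 L/min
a-v O2 diff = 18.7 - 15.4 = 3.3 mL/dL
VO2 = CO * (CaO2-CvO2) * 10 dL/L
VO2 = 4.34 * 3.3 * 10
VO2 = 143.2 mL/min


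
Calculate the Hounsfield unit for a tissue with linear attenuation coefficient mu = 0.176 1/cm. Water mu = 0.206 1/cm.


HU = ((mu_tissue - mu_water) / mu_water) * 1000
HU = ((0.176 - 0.206) / 0.206) * 1000
HU = -145.6


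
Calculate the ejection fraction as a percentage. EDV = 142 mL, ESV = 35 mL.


SV = EDV - ESV = 142 - 35 = 107 mL
EF = SV/EDV * 100 = 107/142 * 100
EF = 75.35%


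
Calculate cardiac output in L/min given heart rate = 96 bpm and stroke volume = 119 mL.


CO = HR * SV
CO = 96 * 119 / 1000
CO = 11.42 L/min


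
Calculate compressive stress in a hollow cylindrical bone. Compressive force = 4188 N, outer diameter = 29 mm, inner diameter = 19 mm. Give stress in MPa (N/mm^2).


A = pi*(r_o^2 - r_i^2)
r_o = 14.5 mm, r_i = 9.5 mm
A = 376.991 mm^2
sigma = F/A = 4188 / 376.991
sigma = 11.11 MPa


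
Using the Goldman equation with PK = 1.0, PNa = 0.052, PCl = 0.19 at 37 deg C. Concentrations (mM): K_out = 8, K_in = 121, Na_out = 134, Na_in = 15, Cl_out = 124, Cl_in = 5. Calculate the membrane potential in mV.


Vm = (RT/F)*ln((PK*Ko + PNa*Nao + PCl*Cli)/(PK*Ki + PNa*Nai + PCl*Clo))
Numer = 15.918, Denom = 145.34
Vm = -59.11 mV


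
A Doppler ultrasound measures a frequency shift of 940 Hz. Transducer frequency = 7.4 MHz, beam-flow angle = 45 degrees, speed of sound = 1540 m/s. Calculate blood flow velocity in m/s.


v = fd * c / (2 * f0 * cos(theta))
v = 940 * 1540 / (2 * 7.4000e+06 * cos(45))
v = 0.1383 m/s


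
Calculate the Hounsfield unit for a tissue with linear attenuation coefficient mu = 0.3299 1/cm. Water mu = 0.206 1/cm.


HU = ((mu_tissue - mu_water) / mu_water) * 1000
HU = ((0.3299 - 0.206) / 0.206) * 1000
HU = 601.5


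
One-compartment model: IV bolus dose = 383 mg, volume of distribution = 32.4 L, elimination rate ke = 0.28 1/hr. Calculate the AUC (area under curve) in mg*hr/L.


C0 = Dose/Vd = 383/32.4 = 11.821 mg/L
AUC = C0/ke = 11.821/0.28
AUC = 42.22 mg*hr/L


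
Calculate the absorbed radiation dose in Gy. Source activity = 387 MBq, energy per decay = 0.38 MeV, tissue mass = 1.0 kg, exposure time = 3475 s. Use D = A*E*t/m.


A = 387 MBq = 3.8700e+08 Bq
E = 0.38 MeV = 6.0876e-14 J
D = A*E*t/m = 3.8700e+08*6.0876e-14*3475/1.0
D = 0.08187 Gy


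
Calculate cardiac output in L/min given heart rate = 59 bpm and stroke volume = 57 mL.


CO = HR * SV
CO = 59 * 57 / 1000
CO = 3.363 L/min


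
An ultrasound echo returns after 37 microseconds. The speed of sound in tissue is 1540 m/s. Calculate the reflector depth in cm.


depth = c * t / 2
t = 37 us = 3.7000e-05 s
depth = 1540 * 3.7000e-05 / 2
depth = 0.02849 m = 2.849 cm


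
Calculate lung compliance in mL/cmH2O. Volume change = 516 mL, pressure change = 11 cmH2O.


C = dV / dP
C = 516 / 11
C = 46.91 mL/cmH2O


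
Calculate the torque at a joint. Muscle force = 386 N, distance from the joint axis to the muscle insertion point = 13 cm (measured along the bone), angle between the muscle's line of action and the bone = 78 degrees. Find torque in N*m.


Torque = F * d * sin(theta)   (moment arm = d*sin(theta))
d = 13 cm = 0.13 m
Torque = 386 * 0.13 * sin(78)
Torque = 49.08 N*m


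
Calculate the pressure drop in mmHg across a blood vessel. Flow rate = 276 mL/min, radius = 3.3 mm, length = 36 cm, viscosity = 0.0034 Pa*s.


dP = 8*mu*L*Q / (pi*r^4)
Q = 276 mL/min = 4.6e-06 m^3/s
dP = 120.899 Pa = 120.899 / 133.322 mmHg = 0.9068 mmHg


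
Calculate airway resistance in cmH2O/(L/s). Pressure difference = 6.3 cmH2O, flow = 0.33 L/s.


R = dP / flow
R = 6.3 / 0.33
R = 19.09 cmH2O/(L/s)


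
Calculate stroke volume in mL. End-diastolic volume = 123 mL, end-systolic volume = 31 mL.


SV = EDV - ESV
SV = 123 - 31
SV = 92 mL


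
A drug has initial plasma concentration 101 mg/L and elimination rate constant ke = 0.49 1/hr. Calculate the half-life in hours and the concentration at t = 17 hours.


t_half = ln(2) / ke = 0.693147 / 0.49 = 1.415 hr
C(t) = C0 * exp(-ke*t) = 101 * exp(-0.49*17)
C(17) = 0.02436 mg/L


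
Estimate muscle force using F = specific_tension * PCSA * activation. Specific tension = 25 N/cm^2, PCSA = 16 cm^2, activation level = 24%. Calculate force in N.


F = sigma * PCSA * activation
F = 25 * 16 * 0.24
F = 96 N


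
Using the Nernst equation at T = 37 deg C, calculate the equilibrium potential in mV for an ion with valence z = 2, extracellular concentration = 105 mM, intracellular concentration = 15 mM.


E = (RT/(zF)) * ln(C_out/C_in)
T = 37 + 273.15 = 310.15 K
E = (8.314 * 310.15 / (2 * 96485)) * ln(105/15)
E = 26 mV


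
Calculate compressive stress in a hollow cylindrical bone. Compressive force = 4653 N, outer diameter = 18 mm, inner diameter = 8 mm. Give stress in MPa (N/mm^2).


A = pi*(r_o^2 - r_i^2)
r_o = 9 mm, r_i = 4 mm
A = 204.204 mm^2
sigma = F/A = 4653 / 204.204
sigma = 22.79 MPa


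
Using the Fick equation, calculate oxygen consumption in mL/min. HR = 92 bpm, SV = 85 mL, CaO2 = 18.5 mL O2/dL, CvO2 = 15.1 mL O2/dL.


CO = HR*SV = 92*85/1000 = 7.82 L/min
a-v O2 diff = 18.5 - 15.1 = 3.4 mL/dL
VO2 = CO * (CaO2-CvO2) * 10 dL/L
VO2 = 7.82 * 3.4 * 10
VO2 = 265.9 mL/min


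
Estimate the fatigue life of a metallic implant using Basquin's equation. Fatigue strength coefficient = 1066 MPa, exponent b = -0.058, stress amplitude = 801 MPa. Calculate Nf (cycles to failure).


sigma_a = sigma_f' * (2Nf)^b
2Nf = (sigma_a/sigma_f')^(1/b)
2Nf = (801/1066)^(1/-0.058)
2Nf = 138.06412
Nf = 69.03


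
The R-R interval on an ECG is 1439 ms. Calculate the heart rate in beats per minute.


HR = 60 / RR_interval(s)
RR = 1439 ms = 1.439 s
HR = 60 / 1.439 = 41.7 bpm


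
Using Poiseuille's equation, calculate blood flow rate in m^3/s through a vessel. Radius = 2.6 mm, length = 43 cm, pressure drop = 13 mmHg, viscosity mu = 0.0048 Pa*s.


Q = pi*r^4*dP / (8*mu*L)
r = 0.0026 m, L = 0.43 m
dP = 13 mmHg = 1733.186 Pa
Q = 1.5069e-05 m^3/s


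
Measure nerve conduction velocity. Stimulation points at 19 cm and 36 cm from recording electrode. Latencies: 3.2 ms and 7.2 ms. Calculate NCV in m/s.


Distance = (36 - 19) / 100 = 0.17 m
dt = (7.2 - 3.2) / 1000 = 0.004 s
NCV = dist / dt = 42.5 m/s


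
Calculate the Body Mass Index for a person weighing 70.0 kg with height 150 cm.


BMI = weight / height^2
height = 150 cm = 1.5 m
BMI = 70.0 / 1.5^2
BMI = 31.11 kg/m^2


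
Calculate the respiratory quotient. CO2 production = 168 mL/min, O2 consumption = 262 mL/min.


RQ = VCO2 / VO2
RQ = 168 / 262
RQ = 0.6412


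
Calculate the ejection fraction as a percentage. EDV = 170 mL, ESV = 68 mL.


SV = EDV - ESV = 170 - 68 = 102 mL
EF = SV/EDV * 100 = 102/170 * 100
EF = 60%


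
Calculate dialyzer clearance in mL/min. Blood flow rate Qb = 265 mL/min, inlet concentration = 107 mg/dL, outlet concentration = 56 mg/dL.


K = Qb * (Cb_in - Cb_out) / Cb_in
K = 265 * (107 - 56) / 107
K = 126.3 mL/min


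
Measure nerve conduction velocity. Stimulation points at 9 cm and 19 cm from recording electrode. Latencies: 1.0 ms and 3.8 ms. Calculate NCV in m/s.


Distance = (19 - 9) / 100 = 0.1 m
dt = (3.8 - 1.0) / 1000 = 0.0028 s
NCV = dist / dt = 35.71 m/s


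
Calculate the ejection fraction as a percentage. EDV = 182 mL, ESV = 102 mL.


SV = EDV - ESV = 182 - 102 = 80 mL
EF = SV/EDV * 100 = 80/182 * 100
EF = 43.96%


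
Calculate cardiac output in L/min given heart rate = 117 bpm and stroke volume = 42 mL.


CO = HR * SV
CO = 117 * 42 / 1000
CO = 4.914 L/min


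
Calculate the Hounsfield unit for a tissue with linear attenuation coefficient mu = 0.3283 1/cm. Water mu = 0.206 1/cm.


HU = ((mu_tissue - mu_water) / mu_water) * 1000
HU = ((0.3283 - 0.206) / 0.206) * 1000
HU = 593.7


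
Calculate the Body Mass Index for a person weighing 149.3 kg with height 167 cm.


BMI = weight / height^2
height = 167 cm = 1.67 m
BMI = 149.3 / 1.67^2
BMI = 53.53 kg/m^2


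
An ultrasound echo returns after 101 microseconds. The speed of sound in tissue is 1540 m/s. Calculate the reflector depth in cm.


depth = c * t / 2
t = 101 us = 1.0100e-04 s
depth = 1540 * 1.0100e-04 / 2
depth = 0.07777 m = 7.777 cm


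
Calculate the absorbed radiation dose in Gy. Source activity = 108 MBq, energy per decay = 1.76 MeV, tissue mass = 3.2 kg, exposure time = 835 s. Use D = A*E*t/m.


A = 108 MBq = 1.0800e+08 Bq
E = 1.76 MeV = 2.81952e-13 J
D = A*E*t/m = 1.0800e+08*2.81952e-13*835/3.2
D = 0.007946 Gy


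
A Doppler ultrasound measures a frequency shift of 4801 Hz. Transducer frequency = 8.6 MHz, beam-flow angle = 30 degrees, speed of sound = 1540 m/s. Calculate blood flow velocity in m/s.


v = fd * c / (2 * f0 * cos(theta))
v = 4801 * 1540 / (2 * 8.6000e+06 * cos(30))
v = 0.4964 m/s


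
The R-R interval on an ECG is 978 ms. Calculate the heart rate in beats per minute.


HR = 60 / RR_interval(s)
RR = 978 ms = 0.978 s
HR = 60 / 0.978 = 61.35 bpm


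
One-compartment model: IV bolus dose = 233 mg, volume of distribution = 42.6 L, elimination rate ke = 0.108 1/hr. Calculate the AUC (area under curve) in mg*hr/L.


C0 = Dose/Vd = 233/42.6 = 5.46948 mg/L
AUC = C0/ke = 5.46948/0.108
AUC = 50.64 mg*hr/L


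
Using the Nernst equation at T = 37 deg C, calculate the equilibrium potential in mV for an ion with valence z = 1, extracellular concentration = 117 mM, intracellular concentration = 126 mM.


E = (RT/(zF)) * ln(C_out/C_in)
T = 37 + 273.15 = 310.15 K
E = (8.314 * 310.15 / (1 * 96485)) * ln(117/126)
E = -1.981 mV


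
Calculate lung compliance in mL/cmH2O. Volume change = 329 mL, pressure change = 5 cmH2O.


C = dV / dP
C = 329 / 5
C = 65.8 mL/cmH2O


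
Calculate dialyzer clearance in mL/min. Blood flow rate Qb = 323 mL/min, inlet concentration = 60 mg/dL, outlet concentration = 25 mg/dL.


K = Qb * (Cb_in - Cb_out) / Cb_in
K = 323 * (60 - 25) / 60
K = 188.4 mL/min


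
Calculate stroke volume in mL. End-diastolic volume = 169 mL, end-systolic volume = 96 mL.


SV = EDV - ESV
SV = 169 - 96
SV = 73 mL


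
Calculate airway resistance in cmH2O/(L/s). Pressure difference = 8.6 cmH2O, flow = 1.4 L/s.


R = dP / flow
R = 8.6 / 1.4
R = 6.143 cmH2O/(L/s)


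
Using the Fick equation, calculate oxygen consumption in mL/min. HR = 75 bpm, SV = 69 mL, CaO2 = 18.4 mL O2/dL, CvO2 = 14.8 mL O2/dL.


CO = HR*SV = 75*69/1000 = 5.175 L/min
a-v O2 diff = 18.4 - 14.8 = 3.6 mL/dL
VO2 = CO * (CaO2-CvO2) * 10 dL/L
VO2 = 5.175 * 3.6 * 10
VO2 = 186.3 mL/min


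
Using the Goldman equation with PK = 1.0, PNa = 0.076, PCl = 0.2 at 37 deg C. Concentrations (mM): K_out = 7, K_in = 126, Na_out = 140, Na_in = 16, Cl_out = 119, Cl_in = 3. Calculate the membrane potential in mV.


Vm = (RT/F)*ln((PK*Ko + PNa*Nao + PCl*Cli)/(PK*Ki + PNa*Nai + PCl*Clo))
Numer = 18.24, Denom = 151.016
Vm = -56.49 mV


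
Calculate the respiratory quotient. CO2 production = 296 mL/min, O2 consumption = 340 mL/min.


RQ = VCO2 / VO2
RQ = 296 / 340
RQ = 0.8706


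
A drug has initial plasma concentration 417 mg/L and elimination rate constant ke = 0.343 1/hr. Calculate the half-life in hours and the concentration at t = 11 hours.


t_half = ln(2) / ke = 0.693147 / 0.343 = 2.021 hr
C(t) = C0 * exp(-ke*t) = 417 * exp(-0.343*11)
C(11) = 9.584 mg/L


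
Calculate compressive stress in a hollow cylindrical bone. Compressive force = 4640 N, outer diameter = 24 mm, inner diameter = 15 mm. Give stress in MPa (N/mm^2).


A = pi*(r_o^2 - r_i^2)
r_o = 12 mm, r_i = 7.5 mm
A = 275.675 mm^2
sigma = F/A = 4640 / 275.675
sigma = 16.83 MPa


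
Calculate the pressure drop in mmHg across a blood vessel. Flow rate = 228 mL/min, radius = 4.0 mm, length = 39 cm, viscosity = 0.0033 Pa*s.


dP = 8*mu*L*Q / (pi*r^4)
Q = 228 mL/min = 3.8e-06 m^3/s
dP = 48.6477 Pa = 48.6477 / 133.322 mmHg = 0.3649 mmHg


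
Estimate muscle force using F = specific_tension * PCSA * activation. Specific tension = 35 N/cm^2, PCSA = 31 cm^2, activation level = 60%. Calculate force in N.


F = sigma * PCSA * activation
F = 35 * 31 * 0.6
F = 651 N


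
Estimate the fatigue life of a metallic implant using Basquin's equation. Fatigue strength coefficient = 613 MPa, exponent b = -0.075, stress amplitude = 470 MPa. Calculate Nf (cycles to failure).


sigma_a = sigma_f' * (2Nf)^b
2Nf = (sigma_a/sigma_f')^(1/b)
2Nf = (470/613)^(1/-0.075)
2Nf = 34.527745
Nf = 17.26


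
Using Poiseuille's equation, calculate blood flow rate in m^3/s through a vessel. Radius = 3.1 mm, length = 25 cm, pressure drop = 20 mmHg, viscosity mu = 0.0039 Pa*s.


Q = pi*r^4*dP / (8*mu*L)
r = 0.0031 m, L = 0.25 m
dP = 20 mmHg = 2666.44 Pa
Q = 9.9182e-05 m^3/s


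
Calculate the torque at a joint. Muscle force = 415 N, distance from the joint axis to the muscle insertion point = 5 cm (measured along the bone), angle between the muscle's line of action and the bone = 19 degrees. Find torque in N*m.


Torque = F * d * sin(theta)   (moment arm = d*sin(theta))
d = 5 cm = 0.05 m
Torque = 415 * 0.05 * sin(19)
Torque = 6.756 N*m


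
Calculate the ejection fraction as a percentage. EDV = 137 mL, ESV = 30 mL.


SV = EDV - ESV = 137 - 30 = 107 mL
EF = SV/EDV * 100 = 107/137 * 100
EF = 78.1%


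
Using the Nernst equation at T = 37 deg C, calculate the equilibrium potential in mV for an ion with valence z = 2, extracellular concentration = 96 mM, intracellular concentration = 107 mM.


E = (RT/(zF)) * ln(C_out/C_in)
T = 37 + 273.15 = 310.15 K
E = (8.314 * 310.15 / (2 * 96485)) * ln(96/107)
E = -1.45 mV


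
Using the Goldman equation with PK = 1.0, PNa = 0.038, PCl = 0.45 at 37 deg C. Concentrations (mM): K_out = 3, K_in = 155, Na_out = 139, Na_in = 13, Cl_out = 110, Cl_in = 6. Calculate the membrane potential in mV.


Vm = (RT/F)*ln((PK*Ko + PNa*Nao + PCl*Cli)/(PK*Ki + PNa*Nai + PCl*Clo))
Numer = 10.982, Denom = 204.994
Vm = -78.22 mV


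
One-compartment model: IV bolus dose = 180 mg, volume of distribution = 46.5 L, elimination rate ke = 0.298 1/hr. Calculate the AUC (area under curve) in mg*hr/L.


C0 = Dose/Vd = 180/46.5 = 3.87097 mg/L
AUC = C0/ke = 3.87097/0.298
AUC = 12.99 mg*hr/L


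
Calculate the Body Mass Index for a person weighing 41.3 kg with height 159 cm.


BMI = weight / height^2
height = 159 cm = 1.59 m
BMI = 41.3 / 1.59^2
BMI = 16.34 kg/m^2


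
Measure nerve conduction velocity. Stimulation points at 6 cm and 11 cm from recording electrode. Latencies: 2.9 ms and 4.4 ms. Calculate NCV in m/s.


Distance = (11 - 6) / 100 = 0.05 m
dt = (4.4 - 2.9) / 1000 = 0.0015 s
NCV = dist / dt = 33.33 m/s


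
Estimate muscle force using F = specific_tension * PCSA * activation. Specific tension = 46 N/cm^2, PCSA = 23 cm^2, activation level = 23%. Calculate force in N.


F = sigma * PCSA * activation
F = 46 * 23 * 0.23
F = 243.3 N
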